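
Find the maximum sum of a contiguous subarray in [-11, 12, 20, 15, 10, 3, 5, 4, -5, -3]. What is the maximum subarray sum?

Using Kadane's algorithm on [-11, 12, 20, 15, 10, 3, 5, 4, -5, -3]:

Scanning through the array:
Position 1 (value 12): max_ending_here = 12, max_so_far = 12
Position 2 (value 20): max_ending_here = 32, max_so_far = 32
Position 3 (value 15): max_ending_here = 47, max_so_far = 47
Position 4 (value 10): max_ending_here = 57, max_so_far = 57
Position 5 (value 3): max_ending_here = 60, max_so_far = 60
Position 6 (value 5): max_ending_here = 65, max_so_far = 65
Position 7 (value 4): max_ending_here = 69, max_so_far = 69
Position 8 (value -5): max_ending_here = 64, max_so_far = 69
Position 9 (value -3): max_ending_here = 61, max_so_far = 69

Maximum subarray: [12, 20, 15, 10, 3, 5, 4]
Maximum sum: 69

The maximum subarray is [12, 20, 15, 10, 3, 5, 4] with sum 69. This subarray runs from index 1 to index 7.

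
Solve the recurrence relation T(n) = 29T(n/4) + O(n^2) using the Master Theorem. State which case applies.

Master Theorem for T(n) = 29T(n/4) + O(n^2):

a = 29, b = 4, c = 2
log_b(a) = log_4(29) = 2.4290

Case 1: c = 2 < log_4(29) = 2.4290
T(n) = O(n^(log_4 29))

For T(n) = 29T(n/4) + O(n^2): log_4(29) = 2.4290. This is Case 1 of the Master Theorem (c < log_b(a), work dominated by leaves), giving O(n^(log_4 29)).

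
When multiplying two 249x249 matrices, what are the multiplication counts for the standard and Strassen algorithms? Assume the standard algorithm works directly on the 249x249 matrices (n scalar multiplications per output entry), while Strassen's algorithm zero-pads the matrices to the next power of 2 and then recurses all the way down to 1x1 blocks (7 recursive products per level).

Matrix multiplication for 249x249 matrices:

Strassen's algorithm requires power-of-2 dimensions. Pad 249x249 to 256x256 (next power of 2).

Standard algorithm: 249^3 = 15438249 multiplications
Strassen's algorithm: 7^(log2(256)) = 7^8 = 5764801 multiplications
Savings: 15438249 - 5764801 = 9673448 multiplications

Standard: 15438249 multiplications (249^3). Strassen: 5764801 multiplications (7^8, after padding to 256x256). Strassen reduces 8 recursive multiplications to 7 at each level.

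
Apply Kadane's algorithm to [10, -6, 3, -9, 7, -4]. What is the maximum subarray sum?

Using Kadane's algorithm on [10, -6, 3, -9, 7, -4]:

Scanning through the array:
Position 1 (value -6): max_ending_here = 4, max_so_far = 10
Position 2 (value 3): max_ending_here = 7, max_so_far = 10
Position 3 (value -9): max_ending_here = -2, max_so_far = 10
Position 4 (value 7): max_ending_here = 7, max_so_far = 10
Position 5 (value -4): max_ending_here = 3, max_so_far = 10

Maximum subarray: [10]
Maximum sum: 10

The maximum subarray is [10] with sum 10. This subarray runs from index 0 to index 0.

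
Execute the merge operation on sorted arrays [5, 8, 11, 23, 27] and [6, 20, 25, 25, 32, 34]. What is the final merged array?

Merging process:

Compare 5 vs 6: take 5 from left. Merged: [5]
Compare 8 vs 6: take 6 from right. Merged: [5, 6]
Compare 8 vs 20: take 8 from left. Merged: [5, 6, 8]
Compare 11 vs 20: take 11 from left. Merged: [5, 6, 8, 11]
Compare 23 vs 20: take 20 from right. Merged: [5, 6, 8, 11, 20]
Compare 23 vs 25: take 23 from left. Merged: [5, 6, 8, 11, 20, 23]
Compare 27 vs 25: take 25 from right. Merged: [5, 6, 8, 11, 20, 23, 25]
Compare 27 vs 25: take 25 from right. Merged: [5, 6, 8, 11, 20, 23, 25, 25]
Compare 27 vs 32: take 27 from left. Merged: [5, 6, 8, 11, 20, 23, 25, 25, 27]
Append remaining from right: [32, 34]. Merged: [5, 6, 8, 11, 20, 23, 25, 25, 27, 32, 34]

Final merged array: [5, 6, 8, 11, 20, 23, 25, 25, 27, 32, 34]
Total comparisons: 9

The merged array is [5, 6, 8, 11, 20, 23, 25, 25, 27, 32, 34], requiring 9 comparisons. The merge step runs in O(n) time where n is the total number of elements.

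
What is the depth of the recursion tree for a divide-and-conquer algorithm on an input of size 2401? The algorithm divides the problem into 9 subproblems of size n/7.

For divide and conquer with division factor 7:

Problem sizes at each level:
Level 0: 2401
Level 1: 343
Level 2: 49
Level 3: 7
Level 4: 1

The root is level 0 and the size-1 base case is level 4 (the tree spans levels 0 through 4, i.e. 5 levels counting the root), so the depth is the number of divisions: log_7(2401) = 4

The recursion tree depth is log_7(2401) = 4. At each level, the problem size is divided by 7, so it takes 4 divisions to reduce to a base case of size 1. The algorithm makes 9 recursive calls at each level.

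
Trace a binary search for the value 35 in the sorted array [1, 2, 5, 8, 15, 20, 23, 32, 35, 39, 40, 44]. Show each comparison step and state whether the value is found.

Binary search for 35 in [1, 2, 5, 8, 15, 20, 23, 32, 35, 39, 40, 44]:

lo=0, hi=11, mid=5, arr[mid]=20 -> 20 < 35, search right half
lo=6, hi=11, mid=8, arr[mid]=35 -> Found target at index 8!

Binary search finds 35 at index 8 after 2 comparisons. The search repeatedly halves the search space by comparing with the middle element.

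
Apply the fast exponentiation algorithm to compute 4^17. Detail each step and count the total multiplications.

Computing 4^17 by squaring (build up from 4^1; each line after the first costs one multiplication):

4^1 = 4
4^2 = (4^1)^2 = 4^2 = 16
4^4 = (4^2)^2 = 16^2 = 256
4^8 = (4^4)^2 = 256^2 = 65536
4^16 = (4^8)^2 = 65536^2 = 4294967296
4^17 = 4 * 4^16 = 4 * 4294967296 = 17179869184

Result: 17179869184
Multiplications needed: 5 (5 lines after 4^1)

4^17 = 17179869184. Using exponentiation by squaring, this requires 5 multiplications. The key idea: if the exponent is even, square the half-power; if odd, multiply by the base once.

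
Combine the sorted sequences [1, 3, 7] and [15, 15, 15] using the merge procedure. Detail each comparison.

Merging process:

Compare 1 vs 15: take 1 from left. Merged: [1]
Compare 3 vs 15: take 3 from left. Merged: [1, 3]
Compare 7 vs 15: take 7 from left. Merged: [1, 3, 7]
Append remaining from right: [15, 15, 15]. Merged: [1, 3, 7, 15, 15, 15]

Final merged array: [1, 3, 7, 15, 15, 15]
Total comparisons: 3

The merged array is [1, 3, 7, 15, 15, 15], requiring 3 comparisons. The merge step runs in O(n) time where n is the total number of elements.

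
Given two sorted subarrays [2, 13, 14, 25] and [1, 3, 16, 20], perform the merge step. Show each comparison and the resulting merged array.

Merging process:

Compare 2 vs 1: take 1 from right. Merged: [1]
Compare 2 vs 3: take 2 from left. Merged: [1, 2]
Compare 13 vs 3: take 3 from right. Merged: [1, 2, 3]
Compare 13 vs 16: take 13 from left. Merged: [1, 2, 3, 13]
Compare 14 vs 16: take 14 from left. Merged: [1, 2, 3, 13, 14]
Compare 25 vs 16: take 16 from right. Merged: [1, 2, 3, 13, 14, 16]
Compare 25 vs 20: take 20 from right. Merged: [1, 2, 3, 13, 14, 16, 20]
Append remaining from left: [25]. Merged: [1, 2, 3, 13, 14, 16, 20, 25]

Final merged array: [1, 2, 3, 13, 14, 16, 20, 25]
Total comparisons: 7

The merged array is [1, 2, 3, 13, 14, 16, 20, 25], requiring 7 comparisons. The merge step runs in O(n) time where n is the total number of elements.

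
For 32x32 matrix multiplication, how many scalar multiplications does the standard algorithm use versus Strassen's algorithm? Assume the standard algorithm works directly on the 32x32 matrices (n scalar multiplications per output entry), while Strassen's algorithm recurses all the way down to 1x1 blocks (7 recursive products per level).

Matrix multiplication for 32x32 matrices:

Standard algorithm: 32^3 = 32768 multiplications
Strassen's algorithm: 7^(log2(32)) = 7^5 = 16807 multiplications
Savings: 32768 - 16807 = 15961 multiplications

Standard: 32768 multiplications (32^3). Strassen: 16807 multiplications (7^5). Strassen reduces 8 recursive multiplications to 7 at each level.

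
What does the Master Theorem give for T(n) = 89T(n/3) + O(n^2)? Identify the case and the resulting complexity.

Master Theorem for T(n) = 89T(n/3) + O(n^2):

a = 89, b = 3, c = 2
log_b(a) = log_3(89) = 4.0857

Case 1: c = 2 < log_3(89) = 4.0857
T(n) = O(n^(log_3 89))

For T(n) = 89T(n/3) + O(n^2): log_3(89) = 4.0857. This is Case 1 of the Master Theorem (c < log_b(a), work dominated by leaves), giving O(n^(log_3 89)).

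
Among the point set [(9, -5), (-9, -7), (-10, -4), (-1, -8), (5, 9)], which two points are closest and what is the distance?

Computing all pairwise distances among 5 points:

d((9, -5), (-9, -7)) = 18.1108
d((9, -5), (-10, -4)) = 19.0263
d((9, -5), (-1, -8)) = 10.4403
d((9, -5), (5, 9)) = 14.5602
d((-9, -7), (-10, -4)) = 3.1623 <-- minimum
d((-9, -7), (-1, -8)) = 8.0623
d((-9, -7), (5, 9)) = 21.2603
d((-10, -4), (-1, -8)) = 9.8489
d((-10, -4), (5, 9)) = 19.8494
d((-1, -8), (5, 9)) = 18.0278

Closest pair: (-9, -7) and (-10, -4) with distance 3.1623

The closest pair is (-9, -7) and (-10, -4) with Euclidean distance 3.1623. For 5 points, brute-force pairwise comparison is shown above. For large n, the divide-and-conquer algorithm (sort by x, recurse on halves, check the dividing strip) achieves O(n log n).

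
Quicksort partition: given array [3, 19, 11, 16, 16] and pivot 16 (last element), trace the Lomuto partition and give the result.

Lomuto partition with pivot = 16:

Initial array: [3, 19, 11, 16, 16]

arr[0]=3 <= 16: swap with position 0, array becomes [3, 19, 11, 16, 16]
arr[1]=19 > 16: no swap
arr[2]=11 <= 16: swap with position 1, array becomes [3, 11, 19, 16, 16]
arr[3]=16 <= 16: swap with position 2, array becomes [3, 11, 16, 19, 16]

Place pivot at position 3: [3, 11, 16, 16, 19]
Pivot position: 3

After partitioning with pivot 16, the array becomes [3, 11, 16, 16, 19]. The pivot is placed at index 3. All elements to the left of the pivot are <= 16, and all elements to the right are > 16.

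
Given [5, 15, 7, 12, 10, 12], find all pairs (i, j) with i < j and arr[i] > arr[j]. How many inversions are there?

Finding inversions in [5, 15, 7, 12, 10, 12]:

(1, 2): arr[1]=15 > arr[2]=7
(1, 3): arr[1]=15 > arr[3]=12
(1, 4): arr[1]=15 > arr[4]=10
(1, 5): arr[1]=15 > arr[5]=12
(3, 4): arr[3]=12 > arr[4]=10

Total inversions: 5

The array has 5 inversion(s): (1,2), (1,3), (1,4), (1,5), (3,4). Each pair (i,j) satisfies i < j and arr[i] > arr[j].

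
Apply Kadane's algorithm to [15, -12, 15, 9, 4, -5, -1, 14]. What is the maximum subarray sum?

Using Kadane's algorithm on [15, -12, 15, 9, 4, -5, -1, 14]:

Scanning through the array:
Position 1 (value -12): max_ending_here = 3, max_so_far = 15
Position 2 (value 15): max_ending_here = 18, max_so_far = 18
Position 3 (value 9): max_ending_here = 27, max_so_far = 27
Position 4 (value 4): max_ending_here = 31, max_so_far = 31
Position 5 (value -5): max_ending_here = 26, max_so_far = 31
Position 6 (value -1): max_ending_here = 25, max_so_far = 31
Position 7 (value 14): max_ending_here = 39, max_so_far = 39

Maximum subarray: [15, -12, 15, 9, 4, -5, -1, 14]
Maximum sum: 39

The maximum subarray is [15, -12, 15, 9, 4, -5, -1, 14] with sum 39. This subarray runs from index 0 to index 7.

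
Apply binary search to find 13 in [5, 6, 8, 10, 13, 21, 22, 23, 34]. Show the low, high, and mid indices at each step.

Binary search for 13 in [5, 6, 8, 10, 13, 21, 22, 23, 34]:

lo=0, hi=8, mid=4, arr[mid]=13 -> Found target at index 4!

Binary search finds 13 at index 4 after 1 comparisons. The search repeatedly halves the search space by comparing with the middle element.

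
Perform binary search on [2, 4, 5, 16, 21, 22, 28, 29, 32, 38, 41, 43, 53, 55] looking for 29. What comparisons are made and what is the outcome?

Binary search for 29 in [2, 4, 5, 16, 21, 22, 28, 29, 32, 38, 41, 43, 53, 55]:

lo=0, hi=13, mid=6, arr[mid]=28 -> 28 < 29, search right half
lo=7, hi=13, mid=10, arr[mid]=41 -> 41 > 29, search left half
lo=7, hi=9, mid=8, arr[mid]=32 -> 32 > 29, search left half
lo=7, hi=7, mid=7, arr[mid]=29 -> Found target at index 7!

Binary search finds 29 at index 7 after 4 comparisons. The search repeatedly halves the search space by comparing with the middle element.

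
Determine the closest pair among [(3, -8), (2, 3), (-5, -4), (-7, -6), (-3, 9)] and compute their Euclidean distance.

Computing all pairwise distances among 5 points:

d((3, -8), (2, 3)) = 11.0454
d((3, -8), (-5, -4)) = 8.9443
d((3, -8), (-7, -6)) = 10.198
d((3, -8), (-3, 9)) = 18.0278
d((2, 3), (-5, -4)) = 9.8995
d((2, 3), (-7, -6)) = 12.7279
d((2, 3), (-3, 9)) = 7.8102
d((-5, -4), (-7, -6)) = 2.8284 <-- minimum
d((-5, -4), (-3, 9)) = 13.1529
d((-7, -6), (-3, 9)) = 15.5242

Closest pair: (-5, -4) and (-7, -6) with distance 2.8284

The closest pair is (-5, -4) and (-7, -6) with Euclidean distance 2.8284. For 5 points, brute-force pairwise comparison is shown above. For large n, the divide-and-conquer algorithm (sort by x, recurse on halves, check the dividing strip) achieves O(n log n).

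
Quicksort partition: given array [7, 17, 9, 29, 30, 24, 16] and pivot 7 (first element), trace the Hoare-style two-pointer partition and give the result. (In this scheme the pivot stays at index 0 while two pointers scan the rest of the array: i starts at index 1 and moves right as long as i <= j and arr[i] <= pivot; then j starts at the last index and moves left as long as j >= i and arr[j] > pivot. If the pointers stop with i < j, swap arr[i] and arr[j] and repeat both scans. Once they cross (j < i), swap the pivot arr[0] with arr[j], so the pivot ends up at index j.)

Hoare-style two-pointer partition with pivot = 7:

Initial array: [7, 17, 9, 29, 30, 24, 16]

Pointers start at i = 1, j = 6.
i ends at 1, j ends at 0: the pointers have crossed (j < i), so scanning stops.

j = 0, so swapping arr[0] with arr[j] leaves the pivot at position 0: [7, 17, 9, 29, 30, 24, 16]
Pivot position: 0

After partitioning with pivot 7, the array becomes [7, 17, 9, 29, 30, 24, 16]. The pivot is placed at index 0. All elements to the left of the pivot are <= 7, and all elements to the right are > 7.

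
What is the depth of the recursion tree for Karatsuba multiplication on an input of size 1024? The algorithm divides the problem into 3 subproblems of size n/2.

For divide and conquer with division factor 2:

Problem sizes at each level:
Level 0: 1024
Level 1: 512
Level 2: 256
Level 3: 128
Level 4: 64
Level 5: 32
Level 6: 16
Level 7: 8
Level 8: 4
Level 9: 2
Level 10: 1

The root is level 0 and the size-1 base case is level 10 (the tree spans levels 0 through 10, i.e. 11 levels counting the root), so the depth is the number of divisions: log_2(1024) = 10

The recursion tree depth is log_2(1024) = 10. At each level, the problem size is divided by 2, so it takes 10 divisions to reduce to a base case of size 1. The algorithm makes 3 recursive calls at each level.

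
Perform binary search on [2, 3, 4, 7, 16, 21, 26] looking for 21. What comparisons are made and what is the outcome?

Binary search for 21 in [2, 3, 4, 7, 16, 21, 26]:

lo=0, hi=6, mid=3, arr[mid]=7 -> 7 < 21, search right half
lo=4, hi=6, mid=5, arr[mid]=21 -> Found target at index 5!

Binary search finds 21 at index 5 after 2 comparisons. The search repeatedly halves the search space by comparing with the middle element.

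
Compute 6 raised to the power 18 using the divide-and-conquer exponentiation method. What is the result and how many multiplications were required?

Computing 6^18 by squaring (build up from 6^1; each line after the first costs one multiplication):

6^1 = 6
6^2 = (6^1)^2 = 6^2 = 36
6^4 = (6^2)^2 = 36^2 = 1296
6^8 = (6^4)^2 = 1296^2 = 1679616
6^9 = 6 * 6^8 = 6 * 1679616 = 10077696
6^18 = (6^9)^2 = 10077696^2 = 101559956668416

Result: 101559956668416
Multiplications needed: 5 (5 lines after 6^1)

6^18 = 101559956668416. Using exponentiation by squaring, this requires 5 multiplications. The key idea: if the exponent is even, square the half-power; if odd, multiply by the base once.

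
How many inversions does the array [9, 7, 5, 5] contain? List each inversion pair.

Finding inversions in [9, 7, 5, 5]:

(0, 1): arr[0]=9 > arr[1]=7
(0, 2): arr[0]=9 > arr[2]=5
(0, 3): arr[0]=9 > arr[3]=5
(1, 2): arr[1]=7 > arr[2]=5
(1, 3): arr[1]=7 > arr[3]=5

Total inversions: 5

The array has 5 inversion(s): (0,1), (0,2), (0,3), (1,2), (1,3). Each pair (i,j) satisfies i < j and arr[i] > arr[j].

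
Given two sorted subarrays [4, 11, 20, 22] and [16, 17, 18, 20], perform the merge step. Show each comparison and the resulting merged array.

Merging process:

Compare 4 vs 16: take 4 from left. Merged: [4]
Compare 11 vs 16: take 11 from left. Merged: [4, 11]
Compare 20 vs 16: take 16 from right. Merged: [4, 11, 16]
Compare 20 vs 17: take 17 from right. Merged: [4, 11, 16, 17]
Compare 20 vs 18: take 18 from right. Merged: [4, 11, 16, 17, 18]
Compare 20 vs 20: take 20 from left. Merged: [4, 11, 16, 17, 18, 20]
Compare 22 vs 20: take 20 from right. Merged: [4, 11, 16, 17, 18, 20, 20]
Append remaining from left: [22]. Merged: [4, 11, 16, 17, 18, 20, 20, 22]

Final merged array: [4, 11, 16, 17, 18, 20, 20, 22]
Total comparisons: 7

The merged array is [4, 11, 16, 17, 18, 20, 20, 22], requiring 7 comparisons. The merge step runs in O(n) time where n is the total number of elements.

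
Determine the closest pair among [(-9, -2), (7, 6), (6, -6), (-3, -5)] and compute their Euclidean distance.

Computing all pairwise distances among 4 points:

d((-9, -2), (7, 6)) = 17.8885
d((-9, -2), (6, -6)) = 15.5242
d((-9, -2), (-3, -5)) = 6.7082 <-- minimum
d((7, 6), (6, -6)) = 12.0416
d((7, 6), (-3, -5)) = 14.8661
d((6, -6), (-3, -5)) = 9.0554

Closest pair: (-9, -2) and (-3, -5) with distance 6.7082

The closest pair is (-9, -2) and (-3, -5) with Euclidean distance 6.7082. For 4 points, brute-force pairwise comparison is shown above. For large n, the divide-and-conquer algorithm (sort by x, recurse on halves, check the dividing strip) achieves O(n log n).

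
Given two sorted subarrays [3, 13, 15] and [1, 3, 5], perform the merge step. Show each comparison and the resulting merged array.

Merging process:

Compare 3 vs 1: take 1 from right. Merged: [1]
Compare 3 vs 3: take 3 from left. Merged: [1, 3]
Compare 13 vs 3: take 3 from right. Merged: [1, 3, 3]
Compare 13 vs 5: take 5 from right. Merged: [1, 3, 3, 5]
Append remaining from left: [13, 15]. Merged: [1, 3, 3, 5, 13, 15]

Final merged array: [1, 3, 3, 5, 13, 15]
Total comparisons: 4

The merged array is [1, 3, 3, 5, 13, 15], requiring 4 comparisons. The merge step runs in O(n) time where n is the total number of elements.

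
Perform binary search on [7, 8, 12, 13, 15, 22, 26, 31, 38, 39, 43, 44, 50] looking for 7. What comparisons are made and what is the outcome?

Binary search for 7 in [7, 8, 12, 13, 15, 22, 26, 31, 38, 39, 43, 44, 50]:

lo=0, hi=12, mid=6, arr[mid]=26 -> 26 > 7, search left half
lo=0, hi=5, mid=2, arr[mid]=12 -> 12 > 7, search left half
lo=0, hi=1, mid=0, arr[mid]=7 -> Found target at index 0!

Binary search finds 7 at index 0 after 3 comparisons. The search repeatedly halves the search space by comparing with the middle element.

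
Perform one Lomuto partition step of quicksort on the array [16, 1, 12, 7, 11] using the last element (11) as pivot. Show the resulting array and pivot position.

Lomuto partition with pivot = 11:

Initial array: [16, 1, 12, 7, 11]

arr[0]=16 > 11: no swap
arr[1]=1 <= 11: swap with position 0, array becomes [1, 16, 12, 7, 11]
arr[2]=12 > 11: no swap
arr[3]=7 <= 11: swap with position 1, array becomes [1, 7, 12, 16, 11]

Place pivot at position 2: [1, 7, 11, 16, 12]
Pivot position: 2

After partitioning with pivot 11, the array becomes [1, 7, 11, 16, 12]. The pivot is placed at index 2. All elements to the left of the pivot are <= 11, and all elements to the right are > 11.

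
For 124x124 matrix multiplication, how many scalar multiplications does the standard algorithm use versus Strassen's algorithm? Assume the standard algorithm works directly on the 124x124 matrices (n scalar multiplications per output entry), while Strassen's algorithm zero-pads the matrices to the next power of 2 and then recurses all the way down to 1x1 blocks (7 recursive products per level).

Matrix multiplication for 124x124 matrices:

Strassen's algorithm requires power-of-2 dimensions. Pad 124x124 to 128x128 (next power of 2).

Standard algorithm: 124^3 = 1906624 multiplications
Strassen's algorithm: 7^(log2(128)) = 7^7 = 823543 multiplications
Savings: 1906624 - 823543 = 1083081 multiplications

Standard: 1906624 multiplications (124^3). Strassen: 823543 multiplications (7^7, after padding to 128x128). Strassen reduces 8 recursive multiplications to 7 at each level.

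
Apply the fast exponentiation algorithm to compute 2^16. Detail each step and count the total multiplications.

Computing 2^16 by squaring (build up from 2^1; each line after the first costs one multiplication):

2^1 = 2
2^2 = (2^1)^2 = 2^2 = 4
2^4 = (2^2)^2 = 4^2 = 16
2^8 = (2^4)^2 = 16^2 = 256
2^16 = (2^8)^2 = 256^2 = 65536

Result: 65536
Multiplications needed: 4 (4 lines after 2^1)

2^16 = 65536. Using exponentiation by squaring, this requires 4 multiplications. The key idea: if the exponent is even, square the half-power; if odd, multiply by the base once.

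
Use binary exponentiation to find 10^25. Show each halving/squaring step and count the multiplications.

Computing 10^25 by squaring (build up from 10^1; each line after the first costs one multiplication):

10^1 = 10
10^2 = (10^1)^2 = 10^2 = 100
10^3 = 10 * 10^2 = 10 * 100 = 1000
10^6 = (10^3)^2 = 1000^2 = 1000000
10^12 = (10^6)^2 = 1000000^2 = 1000000000000
10^24 = (10^12)^2 = 1000000000000^2 = 1000000000000000000000000
10^25 = 10 * 10^24 = 10 * 1000000000000000000000000 = 10000000000000000000000000

Result: 10000000000000000000000000
Multiplications needed: 6 (6 lines after 10^1)

10^25 = 10000000000000000000000000. Using exponentiation by squaring, this requires 6 multiplications. The key idea: if the exponent is even, square the half-power; if odd, multiply by the base once.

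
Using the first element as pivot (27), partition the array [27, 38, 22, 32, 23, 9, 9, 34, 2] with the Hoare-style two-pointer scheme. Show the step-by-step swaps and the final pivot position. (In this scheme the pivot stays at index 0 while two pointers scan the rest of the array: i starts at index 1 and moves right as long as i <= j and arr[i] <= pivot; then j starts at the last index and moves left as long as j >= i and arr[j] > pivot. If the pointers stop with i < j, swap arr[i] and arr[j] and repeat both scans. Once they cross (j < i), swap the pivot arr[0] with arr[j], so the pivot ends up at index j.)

Hoare-style two-pointer partition with pivot = 27:

Initial array: [27, 38, 22, 32, 23, 9, 9, 34, 2]

Pointers start at i = 1, j = 8.
i stops at index 1 (arr[1]=38 > 27), j stops at index 8 (arr[8]=2 <= 27): swap arr[1] and arr[8], array becomes [27, 2, 22, 32, 23, 9, 9, 34, 38]
i stops at index 3 (arr[3]=32 > 27), j stops at index 6 (arr[6]=9 <= 27): swap arr[3] and arr[6], array becomes [27, 2, 22, 9, 23, 9, 32, 34, 38]
i ends at 6, j ends at 5: the pointers have crossed (j < i), so scanning stops.

Swap pivot arr[0] with arr[5] to place pivot at position 5: [9, 2, 22, 9, 23, 27, 32, 34, 38]
Pivot position: 5

After partitioning with pivot 27, the array becomes [9, 2, 22, 9, 23, 27, 32, 34, 38]. The pivot is placed at index 5. All elements to the left of the pivot are <= 27, and all elements to the right are > 27.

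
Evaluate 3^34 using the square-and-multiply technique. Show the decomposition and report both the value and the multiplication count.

Computing 3^34 by squaring (build up from 3^1; each line after the first costs one multiplication):

3^1 = 3
3^2 = (3^1)^2 = 3^2 = 9
3^4 = (3^2)^2 = 9^2 = 81
3^8 = (3^4)^2 = 81^2 = 6561
3^16 = (3^8)^2 = 6561^2 = 43046721
3^17 = 3 * 3^16 = 3 * 43046721 = 129140163
3^34 = (3^17)^2 = 129140163^2 = 16677181699666569

Result: 16677181699666569
Multiplications needed: 6 (6 lines after 3^1)

3^34 = 16677181699666569. Using exponentiation by squaring, this requires 6 multiplications. The key idea: if the exponent is even, square the half-power; if odd, multiply by the base once.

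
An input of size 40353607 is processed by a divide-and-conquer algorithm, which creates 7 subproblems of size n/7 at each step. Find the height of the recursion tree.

For divide and conquer with division factor 7:

Problem sizes at each level:
Level 0: 40353607
Level 1: 5764801
Level 2: 823543
Level 3: 117649
Level 4: 16807
Level 5: 2401
Level 6: 343
Level 7: 49
Level 8: 7
Level 9: 1

The root is level 0 and the size-1 base case is level 9 (the tree spans levels 0 through 9, i.e. 10 levels counting the root), so the depth is the number of divisions: log_7(40353607) = 9

The recursion tree depth is log_7(40353607) = 9. At each level, the problem size is divided by 7, so it takes 9 divisions to reduce to a base case of size 1. The algorithm makes 7 recursive calls at each level.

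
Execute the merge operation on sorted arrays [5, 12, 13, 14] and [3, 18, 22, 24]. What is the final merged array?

Merging process:

Compare 5 vs 3: take 3 from right. Merged: [3]
Compare 5 vs 18: take 5 from left. Merged: [3, 5]
Compare 12 vs 18: take 12 from left. Merged: [3, 5, 12]
Compare 13 vs 18: take 13 from left. Merged: [3, 5, 12, 13]
Compare 14 vs 18: take 14 from left. Merged: [3, 5, 12, 13, 14]
Append remaining from right: [18, 22, 24]. Merged: [3, 5, 12, 13, 14, 18, 22, 24]

Final merged array: [3, 5, 12, 13, 14, 18, 22, 24]
Total comparisons: 5

The merged array is [3, 5, 12, 13, 14, 18, 22, 24], requiring 5 comparisons. The merge step runs in O(n) time where n is the total number of elements.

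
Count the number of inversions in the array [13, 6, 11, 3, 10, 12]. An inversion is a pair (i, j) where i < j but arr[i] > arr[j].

Finding inversions in [13, 6, 11, 3, 10, 12]:

(0, 1): arr[0]=13 > arr[1]=6
(0, 2): arr[0]=13 > arr[2]=11
(0, 3): arr[0]=13 > arr[3]=3
(0, 4): arr[0]=13 > arr[4]=10
(0, 5): arr[0]=13 > arr[5]=12
(1, 3): arr[1]=6 > arr[3]=3
(2, 3): arr[2]=11 > arr[3]=3
(2, 4): arr[2]=11 > arr[4]=10

Total inversions: 8

The array has 8 inversion(s): (0,1), (0,2), (0,3), (0,4), (0,5), (1,3), (2,3), (2,4). Each pair (i,j) satisfies i < j and arr[i] > arr[j].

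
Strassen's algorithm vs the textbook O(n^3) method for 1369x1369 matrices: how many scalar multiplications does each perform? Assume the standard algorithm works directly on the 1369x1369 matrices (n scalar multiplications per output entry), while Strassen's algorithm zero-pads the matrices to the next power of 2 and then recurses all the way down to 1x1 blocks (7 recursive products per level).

Matrix multiplication for 1369x1369 matrices:

Strassen's algorithm requires power-of-2 dimensions. Pad 1369x1369 to 2048x2048 (next power of 2).

Standard algorithm: 1369^3 = 2565726409 multiplications
Strassen's algorithm: 7^(log2(2048)) = 7^11 = 1977326743 multiplications
Savings: 2565726409 - 1977326743 = 588399666 multiplications

Standard: 2565726409 multiplications (1369^3). Strassen: 1977326743 multiplications (7^11, after padding to 2048x2048). Strassen reduces 8 recursive multiplications to 7 at each level.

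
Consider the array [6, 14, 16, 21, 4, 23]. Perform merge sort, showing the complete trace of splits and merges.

Merge sort trace:

Split: [6, 14, 16, 21, 4, 23] -> [6, 14, 16] and [21, 4, 23]
  Split: [6, 14, 16] -> [6] and [14, 16]
    Split: [14, 16] -> [14] and [16]
    Merge: [14] + [16] -> [14, 16]
  Merge: [6] + [14, 16] -> [6, 14, 16]
  Split: [21, 4, 23] -> [21] and [4, 23]
    Split: [4, 23] -> [4] and [23]
    Merge: [4] + [23] -> [4, 23]
  Merge: [21] + [4, 23] -> [4, 21, 23]
Merge: [6, 14, 16] + [4, 21, 23] -> [4, 6, 14, 16, 21, 23]

Final sorted array: [4, 6, 14, 16, 21, 23]

The merge sort proceeds by recursively splitting the array and merging sorted halves.
After all merges, the sorted array is [4, 6, 14, 16, 21, 23].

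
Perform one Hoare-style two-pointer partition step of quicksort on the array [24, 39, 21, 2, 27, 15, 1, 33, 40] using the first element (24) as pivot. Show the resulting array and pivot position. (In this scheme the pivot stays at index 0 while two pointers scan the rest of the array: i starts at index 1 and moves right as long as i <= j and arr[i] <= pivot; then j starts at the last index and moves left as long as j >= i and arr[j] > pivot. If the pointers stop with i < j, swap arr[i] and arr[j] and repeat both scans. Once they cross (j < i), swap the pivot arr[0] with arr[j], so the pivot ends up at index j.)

Hoare-style two-pointer partition with pivot = 24:

Initial array: [24, 39, 21, 2, 27, 15, 1, 33, 40]

Pointers start at i = 1, j = 8.
i stops at index 1 (arr[1]=39 > 24), j stops at index 6 (arr[6]=1 <= 24): swap arr[1] and arr[6], array becomes [24, 1, 21, 2, 27, 15, 39, 33, 40]
i stops at index 4 (arr[4]=27 > 24), j stops at index 5 (arr[5]=15 <= 24): swap arr[4] and arr[5], array becomes [24, 1, 21, 2, 15, 27, 39, 33, 40]
i ends at 5, j ends at 4: the pointers have crossed (j < i), so scanning stops.

Swap pivot arr[0] with arr[4] to place pivot at position 4: [15, 1, 21, 2, 24, 27, 39, 33, 40]
Pivot position: 4

After partitioning with pivot 24, the array becomes [15, 1, 21, 2, 24, 27, 39, 33, 40]. The pivot is placed at index 4. All elements to the left of the pivot are <= 24, and all elements to the right are > 24.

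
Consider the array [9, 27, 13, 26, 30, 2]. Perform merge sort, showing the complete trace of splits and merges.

Merge sort trace:

Split: [9, 27, 13, 26, 30, 2] -> [9, 27, 13] and [26, 30, 2]
  Split: [9, 27, 13] -> [9] and [27, 13]
    Split: [27, 13] -> [27] and [13]
    Merge: [27] + [13] -> [13, 27]
  Merge: [9] + [13, 27] -> [9, 13, 27]
  Split: [26, 30, 2] -> [26] and [30, 2]
    Split: [30, 2] -> [30] and [2]
    Merge: [30] + [2] -> [2, 30]
  Merge: [26] + [2, 30] -> [2, 26, 30]
Merge: [9, 13, 27] + [2, 26, 30] -> [2, 9, 13, 26, 27, 30]

Final sorted array: [2, 9, 13, 26, 27, 30]

The merge sort proceeds by recursively splitting the array and merging sorted halves.
After all merges, the sorted array is [2, 9, 13, 26, 27, 30].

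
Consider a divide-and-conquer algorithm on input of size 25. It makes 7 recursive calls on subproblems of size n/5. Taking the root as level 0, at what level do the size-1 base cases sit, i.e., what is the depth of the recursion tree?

For divide and conquer with division factor 5:

Problem sizes at each level:
Level 0: 25
Level 1: 5
Level 2: 1

The root is level 0 and the size-1 base case is level 2 (the tree spans levels 0 through 2, i.e. 3 levels counting the root), so the depth is the number of divisions: log_5(25) = 2

The recursion tree depth is log_5(25) = 2. At each level, the problem size is divided by 5, so it takes 2 divisions to reduce to a base case of size 1. The algorithm makes 7 recursive calls at each level.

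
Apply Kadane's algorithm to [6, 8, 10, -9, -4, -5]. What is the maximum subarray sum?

Using Kadane's algorithm on [6, 8, 10, -9, -4, -5]:

Scanning through the array:
Position 1 (value 8): max_ending_here = 14, max_so_far = 14
Position 2 (value 10): max_ending_here = 24, max_so_far = 24
Position 3 (value -9): max_ending_here = 15, max_so_far = 24
Position 4 (value -4): max_ending_here = 11, max_so_far = 24
Position 5 (value -5): max_ending_here = 6, max_so_far = 24

Maximum subarray: [6, 8, 10]
Maximum sum: 24

The maximum subarray is [6, 8, 10] with sum 24. This subarray runs from index 0 to index 2.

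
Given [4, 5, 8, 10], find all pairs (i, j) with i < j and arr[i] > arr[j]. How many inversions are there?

Finding inversions in [4, 5, 8, 10]:


Total inversions: 0

The array has 0 inversions. It is already sorted.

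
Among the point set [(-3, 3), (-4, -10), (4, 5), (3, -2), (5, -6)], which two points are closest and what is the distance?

Computing all pairwise distances among 5 points:

d((-3, 3), (-4, -10)) = 13.0384
d((-3, 3), (4, 5)) = 7.2801
d((-3, 3), (3, -2)) = 7.8102
d((-3, 3), (5, -6)) = 12.0416
d((-4, -10), (4, 5)) = 17.0
d((-4, -10), (3, -2)) = 10.6301
d((-4, -10), (5, -6)) = 9.8489
d((4, 5), (3, -2)) = 7.0711
d((4, 5), (5, -6)) = 11.0454
d((3, -2), (5, -6)) = 4.4721 <-- minimum

Closest pair: (3, -2) and (5, -6) with distance 4.4721

The closest pair is (3, -2) and (5, -6) with Euclidean distance 4.4721. For 5 points, brute-force pairwise comparison is shown above. For large n, the divide-and-conquer algorithm (sort by x, recurse on halves, check the dividing strip) achieves O(n log n).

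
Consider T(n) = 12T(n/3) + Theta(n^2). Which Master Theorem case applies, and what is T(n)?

Master Theorem for T(n) = 12T(n/3) + O(n^2):

a = 12, b = 3, c = 2
log_b(a) = log_3(12) = 2.2619

Case 1: c = 2 < log_3(12) = 2.2619
T(n) = O(n^(log_3 12))

For T(n) = 12T(n/3) + O(n^2): log_3(12) = 2.2619. This is Case 1 of the Master Theorem (c < log_b(a), work dominated by leaves), giving O(n^(log_3 12)).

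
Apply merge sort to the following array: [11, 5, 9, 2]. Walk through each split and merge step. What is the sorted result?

Merge sort trace:

Split: [11, 5, 9, 2] -> [11, 5] and [9, 2]
  Split: [11, 5] -> [11] and [5]
  Merge: [11] + [5] -> [5, 11]
  Split: [9, 2] -> [9] and [2]
  Merge: [9] + [2] -> [2, 9]
Merge: [5, 11] + [2, 9] -> [2, 5, 9, 11]

Final sorted array: [2, 5, 9, 11]

The merge sort proceeds by recursively splitting the array and merging sorted halves.
After all merges, the sorted array is [2, 5, 9, 11].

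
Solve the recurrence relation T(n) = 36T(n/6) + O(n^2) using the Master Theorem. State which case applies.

Master Theorem for T(n) = 36T(n/6) + O(n^2):

a = 36, b = 6, c = 2
log_b(a) = log_6(36) = 2.0000

Case 2: c = 2 = log_6(36) = 2.0000
T(n) = O(n^2 log n) = O(n^2 log n)

For T(n) = 36T(n/6) + O(n^2): log_6(36) = 2.0000. This is Case 2 of the Master Theorem (c = log_b(a), equal work at all levels), giving O(n^2 log n).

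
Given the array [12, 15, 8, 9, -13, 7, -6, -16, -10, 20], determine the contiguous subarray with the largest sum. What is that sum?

Using Kadane's algorithm on [12, 15, 8, 9, -13, 7, -6, -16, -10, 20]:

Scanning through the array:
Position 1 (value 15): max_ending_here = 27, max_so_far = 27
Position 2 (value 8): max_ending_here = 35, max_so_far = 35
Position 3 (value 9): max_ending_here = 44, max_so_far = 44
Position 4 (value -13): max_ending_here = 31, max_so_far = 44
Position 5 (value 7): max_ending_here = 38, max_so_far = 44
Position 6 (value -6): max_ending_here = 32, max_so_far = 44
Position 7 (value -16): max_ending_here = 16, max_so_far = 44
Position 8 (value -10): max_ending_here = 6, max_so_far = 44
Position 9 (value 20): max_ending_here = 26, max_so_far = 44

Maximum subarray: [12, 15, 8, 9]
Maximum sum: 44

The maximum subarray is [12, 15, 8, 9] with sum 44. This subarray runs from index 0 to index 3.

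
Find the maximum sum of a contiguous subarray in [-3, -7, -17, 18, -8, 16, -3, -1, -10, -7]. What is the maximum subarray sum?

Using Kadane's algorithm on [-3, -7, -17, 18, -8, 16, -3, -1, -10, -7]:

Scanning through the array:
Position 1 (value -7): max_ending_here = -7, max_so_far = -3
Position 2 (value -17): max_ending_here = -17, max_so_far = -3
Position 3 (value 18): max_ending_here = 18, max_so_far = 18
Position 4 (value -8): max_ending_here = 10, max_so_far = 18
Position 5 (value 16): max_ending_here = 26, max_so_far = 26
Position 6 (value -3): max_ending_here = 23, max_so_far = 26
Position 7 (value -1): max_ending_here = 22, max_so_far = 26
Position 8 (value -10): max_ending_here = 12, max_so_far = 26
Position 9 (value -7): max_ending_here = 5, max_so_far = 26

Maximum subarray: [18, -8, 16]
Maximum sum: 26

The maximum subarray is [18, -8, 16] with sum 26. This subarray runs from index 3 to index 5.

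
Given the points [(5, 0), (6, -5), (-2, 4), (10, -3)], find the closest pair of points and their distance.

Computing all pairwise distances among 4 points:

d((5, 0), (6, -5)) = 5.099
d((5, 0), (-2, 4)) = 8.0623
d((5, 0), (10, -3)) = 5.831
d((6, -5), (-2, 4)) = 12.0416
d((6, -5), (10, -3)) = 4.4721 <-- minimum
d((-2, 4), (10, -3)) = 13.8924

Closest pair: (6, -5) and (10, -3) with distance 4.4721

The closest pair is (6, -5) and (10, -3) with Euclidean distance 4.4721. For 4 points, brute-force pairwise comparison is shown above. For large n, the divide-and-conquer algorithm (sort by x, recurse on halves, check the dividing strip) achieves O(n log n).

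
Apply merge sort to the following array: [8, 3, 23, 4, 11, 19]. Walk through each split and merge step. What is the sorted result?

Merge sort trace:

Split: [8, 3, 23, 4, 11, 19] -> [8, 3, 23] and [4, 11, 19]
  Split: [8, 3, 23] -> [8] and [3, 23]
    Split: [3, 23] -> [3] and [23]
    Merge: [3] + [23] -> [3, 23]
  Merge: [8] + [3, 23] -> [3, 8, 23]
  Split: [4, 11, 19] -> [4] and [11, 19]
    Split: [11, 19] -> [11] and [19]
    Merge: [11] + [19] -> [11, 19]
  Merge: [4] + [11, 19] -> [4, 11, 19]
Merge: [3, 8, 23] + [4, 11, 19] -> [3, 4, 8, 11, 19, 23]

Final sorted array: [3, 4, 8, 11, 19, 23]

The merge sort proceeds by recursively splitting the array and merging sorted halves.
After all merges, the sorted array is [3, 4, 8, 11, 19, 23].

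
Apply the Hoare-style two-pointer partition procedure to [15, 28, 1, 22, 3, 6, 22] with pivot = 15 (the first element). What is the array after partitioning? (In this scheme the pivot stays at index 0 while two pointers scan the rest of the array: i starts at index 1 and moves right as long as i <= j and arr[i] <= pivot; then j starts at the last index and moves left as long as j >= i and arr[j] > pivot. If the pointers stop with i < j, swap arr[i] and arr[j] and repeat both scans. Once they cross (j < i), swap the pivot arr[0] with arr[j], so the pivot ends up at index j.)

Hoare-style two-pointer partition with pivot = 15:

Initial array: [15, 28, 1, 22, 3, 6, 22]

Pointers start at i = 1, j = 6.
i stops at index 1 (arr[1]=28 > 15), j stops at index 5 (arr[5]=6 <= 15): swap arr[1] and arr[5], array becomes [15, 6, 1, 22, 3, 28, 22]
i stops at index 3 (arr[3]=22 > 15), j stops at index 4 (arr[4]=3 <= 15): swap arr[3] and arr[4], array becomes [15, 6, 1, 3, 22, 28, 22]
i ends at 4, j ends at 3: the pointers have crossed (j < i), so scanning stops.

Swap pivot arr[0] with arr[3] to place pivot at position 3: [3, 6, 1, 15, 22, 28, 22]
Pivot position: 3

After partitioning with pivot 15, the array becomes [3, 6, 1, 15, 22, 28, 22]. The pivot is placed at index 3. All elements to the left of the pivot are <= 15, and all elements to the right are > 15.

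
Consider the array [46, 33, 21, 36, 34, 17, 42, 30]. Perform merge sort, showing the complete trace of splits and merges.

Merge sort trace:

Split: [46, 33, 21, 36, 34, 17, 42, 30] -> [46, 33, 21, 36] and [34, 17, 42, 30]
  Split: [46, 33, 21, 36] -> [46, 33] and [21, 36]
    Split: [46, 33] -> [46] and [33]
    Merge: [46] + [33] -> [33, 46]
    Split: [21, 36] -> [21] and [36]
    Merge: [21] + [36] -> [21, 36]
  Merge: [33, 46] + [21, 36] -> [21, 33, 36, 46]
  Split: [34, 17, 42, 30] -> [34, 17] and [42, 30]
    Split: [34, 17] -> [34] and [17]
    Merge: [34] + [17] -> [17, 34]
    Split: [42, 30] -> [42] and [30]
    Merge: [42] + [30] -> [30, 42]
  Merge: [17, 34] + [30, 42] -> [17, 30, 34, 42]
Merge: [21, 33, 36, 46] + [17, 30, 34, 42] -> [17, 21, 30, 33, 34, 36, 42, 46]

Final sorted array: [17, 21, 30, 33, 34, 36, 42, 46]

The merge sort proceeds by recursively splitting the array and merging sorted halves.
After all merges, the sorted array is [17, 21, 30, 33, 34, 36, 42, 46].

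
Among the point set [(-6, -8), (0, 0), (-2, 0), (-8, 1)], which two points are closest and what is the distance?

Computing all pairwise distances among 4 points:

d((-6, -8), (0, 0)) = 10.0
d((-6, -8), (-2, 0)) = 8.9443
d((-6, -8), (-8, 1)) = 9.2195
d((0, 0), (-2, 0)) = 2.0 <-- minimum
d((0, 0), (-8, 1)) = 8.0623
d((-2, 0), (-8, 1)) = 6.0828

Closest pair: (0, 0) and (-2, 0) with distance 2.0

The closest pair is (0, 0) and (-2, 0) with Euclidean distance 2.0. For 4 points, brute-force pairwise comparison is shown above. For large n, the divide-and-conquer algorithm (sort by x, recurse on halves, check the dividing strip) achieves O(n log n).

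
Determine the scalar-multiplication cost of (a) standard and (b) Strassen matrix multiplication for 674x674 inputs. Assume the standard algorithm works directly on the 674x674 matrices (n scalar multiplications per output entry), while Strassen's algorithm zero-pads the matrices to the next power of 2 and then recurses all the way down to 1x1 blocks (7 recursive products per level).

Matrix multiplication for 674x674 matrices:

Strassen's algorithm requires power-of-2 dimensions. Pad 674x674 to 1024x1024 (next power of 2).

Standard algorithm: 674^3 = 306182024 multiplications
Strassen's algorithm: 7^(log2(1024)) = 7^10 = 282475249 multiplications
Savings: 306182024 - 282475249 = 23706775 multiplications

Standard: 306182024 multiplications (674^3). Strassen: 282475249 multiplications (7^10, after padding to 1024x1024). Strassen reduces 8 recursive multiplications to 7 at each level.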